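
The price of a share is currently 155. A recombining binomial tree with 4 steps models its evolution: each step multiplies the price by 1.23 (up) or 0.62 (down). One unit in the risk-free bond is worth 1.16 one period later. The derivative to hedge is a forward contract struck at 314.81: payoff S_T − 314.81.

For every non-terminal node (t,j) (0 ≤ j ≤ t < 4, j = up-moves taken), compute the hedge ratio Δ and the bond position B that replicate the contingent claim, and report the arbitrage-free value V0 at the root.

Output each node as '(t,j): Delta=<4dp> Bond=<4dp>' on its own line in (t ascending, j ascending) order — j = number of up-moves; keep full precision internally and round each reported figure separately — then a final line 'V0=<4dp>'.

The replicating-portfolio and risk-neutral prices coincide; use p* = (1.16−0.62)/(1.23−0.62) = 0.8852 for the latter.
Terminal values V(4,·): V(4,0)=-291.9067, V(4,1)=-269.3728, V(4,2)=-224.6684, V(4,3)=-135.9807, V(4,4)=39.9643
Node (3,0) S=36.9408: V=(p*·-269.3728+(1−p*)·-291.9067)/1.16=-234.4471; Δ=(-269.3728−-291.9067)/(45.4372−22.9033)=1.0000; B=V−Δ·S=-271.3879
Node (3,1) S=73.2859: V=(p*·-224.6684+(1−p*)·-269.3728)/1.16=-198.1021; Δ=(-224.6684−-269.3728)/(90.1416−45.4372)=1.0000; B=V−Δ·S=-271.3879
Node (3,2) S=145.3897: V=(p*·-135.9807+(1−p*)·-224.6684)/1.16=-125.9982; Δ=(-135.9807−-224.6684)/(178.8293−90.1416)=1.0000; B=V−Δ·S=-271.3879
Node (3,3) S=288.4344: V=(p*·39.9643+(1−p*)·-135.9807)/1.16=17.0465; Δ=(39.9643−-135.9807)/(354.7743−178.8293)=1.0000; B=V−Δ·S=-271.3879
Node (2,0) S=59.5820: V=(p*·-198.1021+(1−p*)·-234.4471)/1.16=-174.3731; Δ=(-198.1021−-234.4471)/(73.2859−36.9408)=1.0000; B=V−Δ·S=-233.9551
Node (2,1) S=118.2030: V=(p*·-125.9982+(1−p*)·-198.1021)/1.16=-115.7521; Δ=(-125.9982−-198.1021)/(145.3897−73.2859)=1.0000; B=V−Δ·S=-233.9551
Node (2,2) S=234.4995: V=(p*·17.0465+(1−p*)·-125.9982)/1.16=0.5444; Δ=(17.0465−-125.9982)/(288.4344−145.3897)=1.0000; B=V−Δ·S=-233.9551
Node (1,0) S=96.1000: V=(p*·-115.7521+(1−p*)·-174.3731)/1.16=-105.5854; Δ=(-115.7521−-174.3731)/(118.2030−59.5820)=1.0000; B=V−Δ·S=-201.6854
Node (1,1) S=190.6500: V=(p*·0.5444+(1−p*)·-115.7521)/1.16=-11.0354; Δ=(0.5444−-115.7521)/(234.4995−118.2030)=1.0000; B=V−Δ·S=-201.6854
Node (0,0) S=155.0000: V=(p*·-11.0354+(1−p*)·-105.5854)/1.16=-18.8668; Δ=(-11.0354−-105.5854)/(190.6500−96.1000)=1.0000; B=V−Δ·S=-173.8668
Self-financing check: at every node Δ·S+B equals the discounted successor values.

(0,0): Delta=1.0000 Bond=-173.8668
(1,0): Delta=1.0000 Bond=-201.6854
(1,1): Delta=1.0000 Bond=-201.6854
(2,0): Delta=1.0000 Bond=-233.9551
(2,1): Delta=1.0000 Bond=-233.9551
(2,2): Delta=1.0000 Bond=-233.9551
(3,0): Delta=1.0000 Bond=-271.3879
(3,1): Delta=1.0000 Bond=-271.3879
(3,2): Delta=1.0000 Bond=-271.3879
(3,3): Delta=1.0000 Bond=-271.3879
V0=-18.8668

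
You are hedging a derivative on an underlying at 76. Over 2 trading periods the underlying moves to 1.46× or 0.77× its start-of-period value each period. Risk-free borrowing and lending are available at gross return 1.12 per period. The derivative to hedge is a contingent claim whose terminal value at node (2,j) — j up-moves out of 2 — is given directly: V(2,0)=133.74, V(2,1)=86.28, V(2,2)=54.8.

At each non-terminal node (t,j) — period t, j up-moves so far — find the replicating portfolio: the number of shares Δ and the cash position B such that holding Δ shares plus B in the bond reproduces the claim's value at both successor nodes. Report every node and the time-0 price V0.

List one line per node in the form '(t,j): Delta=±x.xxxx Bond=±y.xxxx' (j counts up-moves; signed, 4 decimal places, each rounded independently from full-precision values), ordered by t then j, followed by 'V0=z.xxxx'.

The replicating-portfolio and risk-neutral prices coincide; use p* = (1.12−0.77)/(1.46−0.77) = 0.5072 for the latter.
Payoff layer (t=2): V(2,0)=133.7400, V(2,1)=86.2800, V(2,2)=54.8000
Node (1,0) S=58.5200: V=(p*·86.2800+(1−p*)·133.7400)/1.12=97.9161; Δ=(86.2800−133.7400)/(85.4392−45.0604)=-1.1754; B=V−Δ·S=166.6988
Node (1,1) S=110.9600: V=(p*·54.8000+(1−p*)·86.2800)/1.12=62.7785; Δ=(54.8000−86.2800)/(162.0016−85.4392)=-0.4112; B=V−Δ·S=108.4017
Node (0,0) S=76.0000: V=(p*·62.7785+(1−p*)·97.9161)/1.12=71.5113; Δ=(62.7785−97.9161)/(110.9600−58.5200)=-0.6701; B=V−Δ·S=122.4355
The time-0 hedge costs 71.5113, which is the no-arbitrage price.

(0,0): Delta=-0.6701 Bond=122.4355
(1,0): Delta=-1.1754 Bond=166.6988
(1,1): Delta=-0.4112 Bond=108.4017
V0=71.5113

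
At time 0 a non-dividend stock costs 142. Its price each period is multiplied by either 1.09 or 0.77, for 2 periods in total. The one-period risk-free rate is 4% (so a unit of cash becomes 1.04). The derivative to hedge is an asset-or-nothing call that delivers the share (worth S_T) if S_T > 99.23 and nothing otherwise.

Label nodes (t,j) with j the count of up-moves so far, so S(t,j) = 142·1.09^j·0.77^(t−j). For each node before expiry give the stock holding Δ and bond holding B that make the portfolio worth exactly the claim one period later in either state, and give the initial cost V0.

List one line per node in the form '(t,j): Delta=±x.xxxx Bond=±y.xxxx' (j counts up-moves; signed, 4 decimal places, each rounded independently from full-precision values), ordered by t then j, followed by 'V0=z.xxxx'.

Under the risk-neutral measure, an up-move has probability p* = (R−d)/(u−d) = 0.8437 and values discount at R = 1.04.
Terminal payoffs: V(2,0)=0.0000, V(2,1)=119.1806, V(2,2)=168.7102
(1,0): S=109.3400. Δ = (V_up−V_dn)/(S_up−S_dn) = (119.1806−0.0000)/(119.1806−84.1918) = 3.4062. V = [p*·119.1806 + (1−p*)·0.0000]/1.04 = 96.6910. B = V − Δ·S = -275.7484.
(1,1): S=154.7800. Δ = (V_up−V_dn)/(S_up−S_dn) = (168.7102−119.1806)/(168.7102−119.1806) = 1.0000. V = [p*·168.7102 + (1−p*)·119.1806]/1.04 = 154.7800. B = V − Δ·S = 0.0000.
(0,0): S=142.0000. Δ = (V_up−V_dn)/(S_up−S_dn) = (154.7800−96.6910)/(154.7800−109.3400) = 1.2784. V = [p*·154.7800 + (1−p*)·96.6910]/1.04 = 140.0996. B = V − Δ·S = -41.4285.
Self-financing check: at every node Δ·S+B equals the discounted successor values.

(0,0): Delta=1.2784 Bond=-41.4285
(1,0): Delta=3.4062 Bond=-275.7484
(1,1): Delta=1.0000 Bond=0.0000
V0=140.0996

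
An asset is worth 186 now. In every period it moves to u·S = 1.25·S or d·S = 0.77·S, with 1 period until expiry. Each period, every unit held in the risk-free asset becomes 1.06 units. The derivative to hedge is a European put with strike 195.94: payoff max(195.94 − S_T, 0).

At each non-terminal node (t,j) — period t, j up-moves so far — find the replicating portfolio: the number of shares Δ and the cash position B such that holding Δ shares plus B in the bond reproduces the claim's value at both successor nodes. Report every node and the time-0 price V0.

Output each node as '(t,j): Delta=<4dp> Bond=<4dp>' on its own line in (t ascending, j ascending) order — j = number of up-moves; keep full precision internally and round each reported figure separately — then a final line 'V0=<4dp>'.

(0,0): Delta=-0.5905 Bond=129.5204
V0=19.6871

No-arbitrage ⇒ martingale measure with p* = (R−d)/(u−d) = 0.6042.
Payoff layer (t=1): V(1,0)=52.7200, V(1,1)=0.0000
(0,0): S=186.0000. Δ = (V_up−V_dn)/(S_up−S_dn) = (0.0000−52.7200)/(232.5000−143.2200) = -0.5905. V = [p*·0.0000 + (1−p*)·52.7200]/1.06 = 19.6871. B = V − Δ·S = 129.5204.
Check: Δ(0,0)·S0 + B(0,0) = 19.6871 = V0.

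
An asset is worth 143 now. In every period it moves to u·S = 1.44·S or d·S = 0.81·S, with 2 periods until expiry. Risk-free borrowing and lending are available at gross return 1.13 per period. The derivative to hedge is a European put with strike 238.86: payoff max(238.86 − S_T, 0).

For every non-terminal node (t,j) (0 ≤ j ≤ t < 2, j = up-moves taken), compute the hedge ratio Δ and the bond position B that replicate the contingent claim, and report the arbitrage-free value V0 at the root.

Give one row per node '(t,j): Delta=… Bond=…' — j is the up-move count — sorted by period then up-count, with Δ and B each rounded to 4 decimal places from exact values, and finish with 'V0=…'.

No-arbitrage ⇒ martingale measure with p* = (R−d)/(u−d) = 0.5079.
At expiry t=2: V(2,0)=145.0377, V(2,1)=72.0648, V(2,2)=0.0000
  t=1,j=0: stock 115.8300 → up 166.7952 (V=72.0648), down 93.8223 (V=145.0377). Price 95.5505; hedge Δ=-1.0000, bond B=211.3805.
  t=1,j=1: stock 205.9200 → up 296.5248 (V=0.0000), down 166.7952 (V=72.0648). Price 31.3809; hedge Δ=-0.5555, bond B=145.7695.
  t=0,j=0: stock 143.0000 → up 205.9200 (V=31.3809), down 115.8300 (V=95.5505). Price 55.7137; hedge Δ=-0.7123, bond B=157.5702.
Each (Δ,B) replicates both successor values, so the strategy is self-financing and V0 is arbitrage-free.

(0,0): Delta=-0.7123 Bond=157.5702
(1,0): Delta=-1.0000 Bond=211.3805
(1,1): Delta=-0.5555 Bond=145.7695
V0=55.7137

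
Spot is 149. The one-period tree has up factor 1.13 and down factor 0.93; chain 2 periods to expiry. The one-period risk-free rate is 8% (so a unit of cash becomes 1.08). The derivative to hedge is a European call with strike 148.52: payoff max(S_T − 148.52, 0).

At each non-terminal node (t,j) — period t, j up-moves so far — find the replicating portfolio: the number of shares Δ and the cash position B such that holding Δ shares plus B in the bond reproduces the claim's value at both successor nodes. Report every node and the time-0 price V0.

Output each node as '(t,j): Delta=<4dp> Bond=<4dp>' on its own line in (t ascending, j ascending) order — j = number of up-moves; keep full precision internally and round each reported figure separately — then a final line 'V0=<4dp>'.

Under the risk-neutral measure, an up-move has probability p* = (R−d)/(u−d) = 0.7500 and values discount at R = 1.08.
At expiry t=2: V(2,0)=0.0000, V(2,1)=8.0641, V(2,2)=41.7381
(1,0): S=138.5700. Δ = (V_up−V_dn)/(S_up−S_dn) = (8.0641−0.0000)/(156.5841−128.8701) = 0.2910. V = [p*·8.0641 + (1−p*)·0.0000]/1.08 = 5.6001. B = V − Δ·S = -34.7204.
(1,1): S=168.3700. Δ = (V_up−V_dn)/(S_up−S_dn) = (41.7381−8.0641)/(190.2581−156.5841) = 1.0000. V = [p*·41.7381 + (1−p*)·8.0641]/1.08 = 30.8515. B = V − Δ·S = -137.5185.
(0,0): S=149.0000. Δ = (V_up−V_dn)/(S_up−S_dn) = (30.8515−5.6001)/(168.3700−138.5700) = 0.8474. V = [p*·30.8515 + (1−p*)·5.6001]/1.08 = 22.7210. B = V − Δ·S = -103.5361.
Check: Δ(0,0)·S0 + B(0,0) = 22.7210 = V0.

(0,0): Delta=0.8474 Bond=-103.5361
(1,0): Delta=0.2910 Bond=-34.7204
(1,1): Delta=1.0000 Bond=-137.5185
V0=22.7210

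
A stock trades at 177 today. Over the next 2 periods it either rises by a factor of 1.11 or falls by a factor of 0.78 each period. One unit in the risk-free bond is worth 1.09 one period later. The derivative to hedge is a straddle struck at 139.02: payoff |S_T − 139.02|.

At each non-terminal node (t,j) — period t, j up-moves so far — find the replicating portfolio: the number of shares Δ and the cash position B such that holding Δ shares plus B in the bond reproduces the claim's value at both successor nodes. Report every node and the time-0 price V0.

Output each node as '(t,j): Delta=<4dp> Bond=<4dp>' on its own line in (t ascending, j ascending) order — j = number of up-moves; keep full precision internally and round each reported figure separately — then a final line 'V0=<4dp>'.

The replicating-portfolio and risk-neutral prices coincide; use p* = (1.09−0.78)/(1.11−0.78) = 0.9394 for the latter.
Payoff layer (t=2): V(2,0)=31.3332, V(2,1)=14.2266, V(2,2)=79.0617
(1,0): S=138.0600. Δ = (V_up−V_dn)/(S_up−S_dn) = (14.2266−31.3332)/(153.2466−107.6868) = -0.3755. V = [p*·14.2266 + (1−p*)·31.3332]/1.09 = 14.0031. B = V − Δ·S = 65.8413.
(1,1): S=196.4700. Δ = (V_up−V_dn)/(S_up−S_dn) = (79.0617−14.2266)/(218.0817−153.2466) = 1.0000. V = [p*·79.0617 + (1−p*)·14.2266]/1.09 = 68.9287. B = V − Δ·S = -127.5413.
(0,0): S=177.0000. Δ = (V_up−V_dn)/(S_up−S_dn) = (68.9287−14.0031)/(196.4700−138.0600) = 0.9403. V = [p*·68.9287 + (1−p*)·14.0031]/1.09 = 60.1834. B = V − Δ·S = -106.2579.
Root portfolio cost Δ·177+B reproduces V0=60.1834.

(0,0): Delta=0.9403 Bond=-106.2579
(1,0): Delta=-0.3755 Bond=65.8413
(1,1): Delta=1.0000 Bond=-127.5413
V0=60.1834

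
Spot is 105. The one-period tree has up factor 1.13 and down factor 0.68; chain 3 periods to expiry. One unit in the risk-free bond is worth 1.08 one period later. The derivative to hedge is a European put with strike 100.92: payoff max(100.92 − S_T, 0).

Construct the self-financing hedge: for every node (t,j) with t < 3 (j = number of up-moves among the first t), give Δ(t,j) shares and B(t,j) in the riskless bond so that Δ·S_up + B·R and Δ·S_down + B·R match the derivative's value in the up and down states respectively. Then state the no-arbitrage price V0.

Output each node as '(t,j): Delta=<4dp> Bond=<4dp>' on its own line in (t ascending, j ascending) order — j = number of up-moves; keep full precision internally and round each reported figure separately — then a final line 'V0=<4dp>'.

(0,0): Delta=-0.2748 Bond=32.1695
(1,0): Delta=-1.0000 Bond=86.5226
(1,1): Delta=-0.2202 Bond=28.2706
(2,0): Delta=-1.0000 Bond=93.4444
(2,1): Delta=-1.0000 Bond=93.4444
(2,2): Delta=-0.1616 Bond=22.6682
V0=3.3159

The replicating-portfolio and risk-neutral prices coincide; use p* = (1.08−0.68)/(1.13−0.68) = 0.8889 for the latter.
Terminal values V(3,·): V(3,0)=67.9046, V(3,1)=46.0562, V(3,2)=9.7493, V(3,3)=0.0000
(2,0): S=48.5520. Δ = (V_up−V_dn)/(S_up−S_dn) = (46.0562−67.9046)/(54.8638−33.0154) = -1.0000. V = [p*·46.0562 + (1−p*)·67.9046]/1.08 = 44.8924. B = V − Δ·S = 93.4444.
(2,1): S=80.6820. Δ = (V_up−V_dn)/(S_up−S_dn) = (9.7493−46.0562)/(91.1707−54.8638) = -1.0000. V = [p*·9.7493 + (1−p*)·46.0562]/1.08 = 12.7624. B = V − Δ·S = 93.4444.
(2,2): S=134.0745. Δ = (V_up−V_dn)/(S_up−S_dn) = (0.0000−9.7493)/(151.5042−91.1707) = -0.1616. V = [p*·0.0000 + (1−p*)·9.7493]/1.08 = 1.0030. B = V − Δ·S = 22.6682.
(1,0): S=71.4000. Δ = (V_up−V_dn)/(S_up−S_dn) = (12.7624−44.8924)/(80.6820−48.5520) = -1.0000. V = [p*·12.7624 + (1−p*)·44.8924]/1.08 = 15.1226. B = V − Δ·S = 86.5226.
(1,1): S=118.6500. Δ = (V_up−V_dn)/(S_up−S_dn) = (1.0030−12.7624)/(134.0745−80.6820) = -0.2202. V = [p*·1.0030 + (1−p*)·12.7624]/1.08 = 2.1385. B = V − Δ·S = 28.2706.
(0,0): S=105.0000. Δ = (V_up−V_dn)/(S_up−S_dn) = (2.1385−15.1226)/(118.6500−71.4000) = -0.2748. V = [p*·2.1385 + (1−p*)·15.1226]/1.08 = 3.3159. B = V − Δ·S = 32.1695.
Root portfolio cost Δ·105+B reproduces V0=3.3159.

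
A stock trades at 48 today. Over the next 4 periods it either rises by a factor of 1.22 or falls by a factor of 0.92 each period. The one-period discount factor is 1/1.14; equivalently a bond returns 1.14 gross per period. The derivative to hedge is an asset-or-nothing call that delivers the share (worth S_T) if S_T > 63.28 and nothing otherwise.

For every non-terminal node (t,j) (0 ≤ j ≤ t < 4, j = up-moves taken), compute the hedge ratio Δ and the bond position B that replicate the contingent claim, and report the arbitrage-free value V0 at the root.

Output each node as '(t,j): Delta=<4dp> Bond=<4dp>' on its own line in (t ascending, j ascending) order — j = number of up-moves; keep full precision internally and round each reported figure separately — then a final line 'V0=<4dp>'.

No-arbitrage ⇒ martingale measure with p* = (R−d)/(u−d) = 0.7333.
Terminal values V(4,·): V(4,0)=0.0000, V(4,1)=0.0000, V(4,2)=0.0000, V(4,3)=80.1878, V(4,4)=106.3361
(3,0): S=37.3770. Δ = (V_up−V_dn)/(S_up−S_dn) = (0.0000−0.0000)/(45.6000−34.3869) = 0.0000. V = [p*·0.0000 + (1−p*)·0.0000]/1.14 = 0.0000. B = V − Δ·S = 0.0000.
(3,1): S=49.5652. Δ = (V_up−V_dn)/(S_up−S_dn) = (0.0000−0.0000)/(60.4695−45.6000) = 0.0000. V = [p*·0.0000 + (1−p*)·0.0000]/1.14 = 0.0000. B = V − Δ·S = 0.0000.
(3,2): S=65.7277. Δ = (V_up−V_dn)/(S_up−S_dn) = (80.1878−0.0000)/(80.1878−60.4695) = 4.0667. V = [p*·80.1878 + (1−p*)·0.0000]/1.14 = 51.5828. B = V − Δ·S = -215.7100.
(3,3): S=87.1607. Δ = (V_up−V_dn)/(S_up−S_dn) = (106.3361−80.1878)/(106.3361−80.1878) = 1.0000. V = [p*·106.3361 + (1−p*)·80.1878]/1.14 = 87.1607. B = V − Δ·S = 0.0000.
(2,0): S=40.6272. Δ = (V_up−V_dn)/(S_up−S_dn) = (0.0000−0.0000)/(49.5652−37.3770) = 0.0000. V = [p*·0.0000 + (1−p*)·0.0000]/1.14 = 0.0000. B = V − Δ·S = 0.0000.
(2,1): S=53.8752. Δ = (V_up−V_dn)/(S_up−S_dn) = (51.5828−0.0000)/(65.7277−49.5652) = 3.1915. V = [p*·51.5828 + (1−p*)·0.0000]/1.14 = 33.1819. B = V − Δ·S = -138.7608.
(2,2): S=71.4432. Δ = (V_up−V_dn)/(S_up−S_dn) = (87.1607−51.5828)/(87.1607−65.7277) = 1.6600. V = [p*·87.1607 + (1−p*)·51.5828]/1.14 = 68.1344. B = V − Δ·S = -50.4585.
(1,0): S=44.1600. Δ = (V_up−V_dn)/(S_up−S_dn) = (33.1819−0.0000)/(53.8752−40.6272) = 2.5047. V = [p*·33.1819 + (1−p*)·0.0000]/1.14 = 21.3451. B = V − Δ·S = -89.2613.
(1,1): S=58.5600. Δ = (V_up−V_dn)/(S_up−S_dn) = (68.1344−33.1819)/(71.4432−53.8752) = 1.9896. V = [p*·68.1344 + (1−p*)·33.1819]/1.14 = 51.5910. B = V − Δ·S = -64.9173.
(0,0): S=48.0000. Δ = (V_up−V_dn)/(S_up−S_dn) = (51.5910−21.3451)/(58.5600−44.1600) = 2.1004. V = [p*·51.5910 + (1−p*)·21.3451]/1.14 = 38.1802. B = V − Δ·S = -62.6395.
Root portfolio cost Δ·48+B reproduces V0=38.1802.

(0,0): Delta=2.1004 Bond=-62.6395
(1,0): Delta=2.5047 Bond=-89.2613
(1,1): Delta=1.9896 Bond=-64.9173
(2,0): Delta=0.0000 Bond=0.0000
(2,1): Delta=3.1915 Bond=-138.7608
(2,2): Delta=1.6600 Bond=-50.4585
(3,0): Delta=0.0000 Bond=0.0000
(3,1): Delta=0.0000 Bond=0.0000
(3,2): Delta=4.0667 Bond=-215.7100
(3,3): Delta=1.0000 Bond=0.0000
V0=38.1802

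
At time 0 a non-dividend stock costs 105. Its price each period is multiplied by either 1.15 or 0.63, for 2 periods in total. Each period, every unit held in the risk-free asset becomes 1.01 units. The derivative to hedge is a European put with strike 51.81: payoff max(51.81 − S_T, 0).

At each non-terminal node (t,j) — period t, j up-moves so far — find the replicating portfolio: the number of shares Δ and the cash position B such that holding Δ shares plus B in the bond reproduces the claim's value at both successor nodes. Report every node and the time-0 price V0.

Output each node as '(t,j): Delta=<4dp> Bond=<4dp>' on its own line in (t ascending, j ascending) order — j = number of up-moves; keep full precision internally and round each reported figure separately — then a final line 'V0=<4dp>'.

Under the risk-neutral measure, an up-move has probability p* = (R−d)/(u−d) = 0.7308 and values discount at R = 1.01.
Terminal payoffs: V(2,0)=10.1355, V(2,1)=0.0000, V(2,2)=0.0000
Node (1,0) S=66.1500: V=(p*·0.0000+(1−p*)·10.1355)/1.01=2.7018; Δ=(0.0000−10.1355)/(76.0725−41.6745)=-0.2947; B=V−Δ·S=22.1931
Node (1,1) S=120.7500: V=(p*·0.0000+(1−p*)·0.0000)/1.01=0.0000; Δ=(0.0000−0.0000)/(138.8625−76.0725)=0.0000; B=V−Δ·S=0.0000
Node (0,0) S=105.0000: V=(p*·0.0000+(1−p*)·2.7018)/1.01=0.7202; Δ=(0.0000−2.7018)/(120.7500−66.1500)=-0.0495; B=V−Δ·S=5.9159
Each (Δ,B) replicates both successor values, so the strategy is self-financing and V0 is arbitrage-free.

(0,0): Delta=-0.0495 Bond=5.9159
(1,0): Delta=-0.2947 Bond=22.1931
(1,1): Delta=0.0000 Bond=0.0000
V0=0.7202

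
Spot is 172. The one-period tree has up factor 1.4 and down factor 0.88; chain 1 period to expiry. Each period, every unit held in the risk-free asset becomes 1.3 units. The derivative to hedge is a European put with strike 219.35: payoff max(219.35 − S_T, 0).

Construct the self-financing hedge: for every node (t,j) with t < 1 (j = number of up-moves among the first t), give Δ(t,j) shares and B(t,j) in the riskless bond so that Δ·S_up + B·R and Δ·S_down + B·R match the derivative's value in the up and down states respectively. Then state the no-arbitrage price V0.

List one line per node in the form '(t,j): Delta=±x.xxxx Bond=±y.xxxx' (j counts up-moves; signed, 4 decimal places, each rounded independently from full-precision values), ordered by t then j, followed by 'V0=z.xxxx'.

(0,0): Delta=-0.7602 Bond=140.8077
V0=10.0577

No-arbitrage ⇒ martingale measure with p* = (R−d)/(u−d) = 0.8077.
At expiry t=1: V(1,0)=67.9900, V(1,1)=0.0000
(0,0): S=172.0000. Δ = (V_up−V_dn)/(S_up−S_dn) = (0.0000−67.9900)/(240.8000−151.3600) = -0.7602. V = [p*·0.0000 + (1−p*)·67.9900]/1.3 = 10.0577. B = V − Δ·S = 140.8077.
Each (Δ,B) replicates both successor values, so the strategy is self-financing and V0 is arbitrage-free.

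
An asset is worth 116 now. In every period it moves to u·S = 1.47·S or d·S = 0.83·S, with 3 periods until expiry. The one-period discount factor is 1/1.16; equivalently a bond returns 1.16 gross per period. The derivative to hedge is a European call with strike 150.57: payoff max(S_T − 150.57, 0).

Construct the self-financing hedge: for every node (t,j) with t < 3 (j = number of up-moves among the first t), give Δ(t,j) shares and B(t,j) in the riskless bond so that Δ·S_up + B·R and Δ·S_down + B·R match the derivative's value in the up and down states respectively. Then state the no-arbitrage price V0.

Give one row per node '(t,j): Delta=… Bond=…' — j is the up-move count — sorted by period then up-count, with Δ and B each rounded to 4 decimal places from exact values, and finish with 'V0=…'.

(0,0): Delta=0.7144 Bond=-49.5028
(1,0): Delta=0.4147 Bond=-28.5656
(1,1): Delta=0.8734 Bond=-84.5318
(2,0): Delta=0.0000 Bond=0.0000
(2,1): Delta=0.6346 Bond=-64.2640
(2,2): Delta=1.0000 Bond=-129.8017
V0=33.3655

The replicating-portfolio and risk-neutral prices coincide; use p* = (1.16−0.83)/(1.47−0.83) = 0.5156 for the latter.
Terminal payoffs: V(3,0)=0.0000, V(3,1)=0.0000, V(3,2)=57.4815, V(3,3)=217.9067
(2,0): S=79.9124. Δ = (V_up−V_dn)/(S_up−S_dn) = (0.0000−0.0000)/(117.4712−66.3273) = 0.0000. V = [p*·0.0000 + (1−p*)·0.0000]/1.16 = 0.0000. B = V − Δ·S = 0.0000.
(2,1): S=141.5316. Δ = (V_up−V_dn)/(S_up−S_dn) = (57.4815−0.0000)/(208.0515−117.4712) = 0.6346. V = [p*·57.4815 + (1−p*)·0.0000]/1.16 = 25.5508. B = V − Δ·S = -64.2640.
(2,2): S=250.6644. Δ = (V_up−V_dn)/(S_up−S_dn) = (217.9067−57.4815)/(368.4767−208.0515) = 1.0000. V = [p*·217.9067 + (1−p*)·57.4815]/1.16 = 120.8627. B = V − Δ·S = -129.8017.
(1,0): S=96.2800. Δ = (V_up−V_dn)/(S_up−S_dn) = (25.5508−0.0000)/(141.5316−79.9124) = 0.4147. V = [p*·25.5508 + (1−p*)·0.0000]/1.16 = 11.3574. B = V − Δ·S = -28.5656.
(1,1): S=170.5200. Δ = (V_up−V_dn)/(S_up−S_dn) = (120.8627−25.5508)/(250.6644−141.5316) = 0.8734. V = [p*·120.8627 + (1−p*)·25.5508]/1.16 = 64.3931. B = V − Δ·S = -84.5318.
(0,0): S=116.0000. Δ = (V_up−V_dn)/(S_up−S_dn) = (64.3931−11.3574)/(170.5200−96.2800) = 0.7144. V = [p*·64.3931 + (1−p*)·11.3574]/1.16 = 33.3655. B = V − Δ·S = -49.5028.
Each (Δ,B) replicates both successor values, so the strategy is self-financing and V0 is arbitrage-free.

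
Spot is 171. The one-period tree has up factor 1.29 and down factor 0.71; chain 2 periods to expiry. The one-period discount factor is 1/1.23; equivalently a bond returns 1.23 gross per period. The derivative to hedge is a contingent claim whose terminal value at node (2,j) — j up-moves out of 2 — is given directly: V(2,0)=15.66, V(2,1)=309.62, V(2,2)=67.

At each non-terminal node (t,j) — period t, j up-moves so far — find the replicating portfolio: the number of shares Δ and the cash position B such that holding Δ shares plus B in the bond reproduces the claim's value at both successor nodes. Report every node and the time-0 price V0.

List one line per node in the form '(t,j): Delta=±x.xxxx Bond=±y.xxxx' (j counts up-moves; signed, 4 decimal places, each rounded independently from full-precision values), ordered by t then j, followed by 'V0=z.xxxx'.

The replicating-portfolio and risk-neutral prices coincide; use p* = (1.23−0.71)/(1.29−0.71) = 0.8966 for the latter.
Terminal values V(2,·): V(2,0)=15.6600, V(2,1)=309.6200, V(2,2)=67.0000
  t=1,j=0: stock 121.4100 → up 156.6189 (V=309.6200), down 86.2011 (V=15.6600). Price 227.0003; hedge Δ=4.1745, bond B=-279.8273.
  t=1,j=1: stock 220.5900 → up 284.5611 (V=67.0000), down 156.6189 (V=309.6200). Price 74.8769; hedge Δ=-1.8963, bond B=493.1873.
  t=0,j=0: stock 171.0000 → up 220.5900 (V=74.8769), down 121.4100 (V=227.0003). Price 73.6698; hedge Δ=-1.5338, bond B=335.9514.
Self-financing check: at every node Δ·S+B equals the discounted successor values.

(0,0): Delta=-1.5338 Bond=335.9514
(1,0): Delta=4.1745 Bond=-279.8273
(1,1): Delta=-1.8963 Bond=493.1873
V0=73.6698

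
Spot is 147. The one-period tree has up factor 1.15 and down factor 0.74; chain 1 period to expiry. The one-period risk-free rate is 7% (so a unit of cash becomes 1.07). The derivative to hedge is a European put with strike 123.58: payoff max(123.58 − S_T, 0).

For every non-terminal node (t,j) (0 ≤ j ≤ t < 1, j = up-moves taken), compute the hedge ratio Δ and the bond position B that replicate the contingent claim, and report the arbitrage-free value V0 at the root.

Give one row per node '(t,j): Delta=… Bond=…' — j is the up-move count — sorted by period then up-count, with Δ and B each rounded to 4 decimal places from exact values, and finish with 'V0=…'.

Under the risk-neutral measure, an up-move has probability p* = (R−d)/(u−d) = 0.8049 and values discount at R = 1.07.
At expiry t=1: V(1,0)=14.8000, V(1,1)=0.0000
Node (0,0) S=147.0000: V=(p*·0.0000+(1−p*)·14.8000)/1.07=2.6989; Δ=(0.0000−14.8000)/(169.0500−108.7800)=-0.2456; B=V−Δ·S=38.7964
Self-financing check: at every node Δ·S+B equals the discounted successor values.

(0,0): Delta=-0.2456 Bond=38.7964
V0=2.6989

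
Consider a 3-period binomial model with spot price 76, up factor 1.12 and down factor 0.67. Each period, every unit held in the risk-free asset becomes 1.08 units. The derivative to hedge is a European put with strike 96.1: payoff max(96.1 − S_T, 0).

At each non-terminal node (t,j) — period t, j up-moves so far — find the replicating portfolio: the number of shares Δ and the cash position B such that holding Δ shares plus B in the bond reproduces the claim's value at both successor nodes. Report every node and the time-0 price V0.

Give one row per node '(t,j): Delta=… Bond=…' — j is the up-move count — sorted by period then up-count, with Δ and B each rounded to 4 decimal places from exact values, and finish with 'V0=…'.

No-arbitrage ⇒ martingale measure with p* = (R−d)/(u−d) = 0.9111.
Payoff layer (t=3): V(3,0)=73.2420, V(3,1)=57.8896, V(3,2)=32.2260, V(3,3)=0.0000
  t=2,j=0: stock 34.1164 → up 38.2104 (V=57.8896), down 22.8580 (V=73.2420). Price 54.8651; hedge Δ=-1.0000, bond B=88.9815.
  t=2,j=1: stock 57.0304 → up 63.8740 (V=32.2260), down 38.2104 (V=57.8896). Price 31.9511; hedge Δ=-1.0000, bond B=88.9815.
  t=2,j=2: stock 95.3344 → up 106.7745 (V=0.0000), down 63.8740 (V=32.2260). Price 2.6523; hedge Δ=-0.7512, bond B=74.2656.
  t=1,j=0: stock 50.9200 → up 57.0304 (V=31.9511), down 34.1164 (V=54.8651). Price 31.4703; hedge Δ=-1.0000, bond B=82.3903.
  t=1,j=1: stock 85.1200 → up 95.3344 (V=2.6523), down 57.0304 (V=31.9511). Price 4.8673; hedge Δ=-0.7649, bond B=69.9756.
  t=0,j=0: stock 76.0000 → up 85.1200 (V=4.8673), down 50.9200 (V=31.4703). Price 6.6963; hedge Δ=-0.7779, bond B=65.8140.
The time-0 hedge costs 6.6963, which is the no-arbitrage price.

(0,0): Delta=-0.7779 Bond=65.8140
(1,0): Delta=-1.0000 Bond=82.3903
(1,1): Delta=-0.7649 Bond=69.9756
(2,0): Delta=-1.0000 Bond=88.9815
(2,1): Delta=-1.0000 Bond=88.9815
(2,2): Delta=-0.7512 Bond=74.2656
V0=6.6963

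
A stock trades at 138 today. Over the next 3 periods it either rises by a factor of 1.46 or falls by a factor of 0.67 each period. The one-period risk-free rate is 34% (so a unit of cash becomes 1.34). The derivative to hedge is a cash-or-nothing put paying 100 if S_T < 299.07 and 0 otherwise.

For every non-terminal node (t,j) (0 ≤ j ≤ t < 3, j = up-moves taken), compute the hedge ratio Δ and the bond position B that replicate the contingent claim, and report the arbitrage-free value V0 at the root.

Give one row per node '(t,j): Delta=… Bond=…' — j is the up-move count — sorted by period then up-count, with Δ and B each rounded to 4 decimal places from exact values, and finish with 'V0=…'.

Risk-neutral probability p* = (R−d)/(u−d) = (1.34−0.67)/(1.46−0.67) = 0.8481.
Terminal values V(3,·): V(3,0)=100.0000, V(3,1)=100.0000, V(3,2)=100.0000, V(3,3)=0.0000
(2,0): S=61.9482. Δ = (V_up−V_dn)/(S_up−S_dn) = (100.0000−100.0000)/(90.4444−41.5053) = 0.0000. V = [p*·100.0000 + (1−p*)·100.0000]/1.34 = 74.6269. B = V − Δ·S = 74.6269.
(2,1): S=134.9916. Δ = (V_up−V_dn)/(S_up−S_dn) = (100.0000−100.0000)/(197.0877−90.4444) = 0.0000. V = [p*·100.0000 + (1−p*)·100.0000]/1.34 = 74.6269. B = V − Δ·S = 74.6269.
(2,2): S=294.1608. Δ = (V_up−V_dn)/(S_up−S_dn) = (0.0000−100.0000)/(429.4748−197.0877) = -0.4303. V = [p*·0.0000 + (1−p*)·100.0000]/1.34 = 11.3357. B = V − Δ·S = 137.9180.
(1,0): S=92.4600. Δ = (V_up−V_dn)/(S_up−S_dn) = (74.6269−74.6269)/(134.9916−61.9482) = 0.0000. V = [p*·74.6269 + (1−p*)·74.6269]/1.34 = 55.6917. B = V − Δ·S = 55.6917.
(1,1): S=201.4800. Δ = (V_up−V_dn)/(S_up−S_dn) = (11.3357−74.6269)/(294.1608−134.9916) = -0.3976. V = [p*·11.3357 + (1−p*)·74.6269]/1.34 = 15.6340. B = V − Δ·S = 95.7494.
(0,0): S=138.0000. Δ = (V_up−V_dn)/(S_up−S_dn) = (15.6340−55.6917)/(201.4800−92.4600) = -0.3674. V = [p*·15.6340 + (1−p*)·55.6917]/1.34 = 16.2080. B = V − Δ·S = 66.9139.
The time-0 hedge costs 16.2080, which is the no-arbitrage price.

(0,0): Delta=-0.3674 Bond=66.9139
(1,0): Delta=0.0000 Bond=55.6917
(1,1): Delta=-0.3976 Bond=95.7494
(2,0): Delta=0.0000 Bond=74.6269
(2,1): Delta=0.0000 Bond=74.6269
(2,2): Delta=-0.4303 Bond=137.9180
V0=16.2080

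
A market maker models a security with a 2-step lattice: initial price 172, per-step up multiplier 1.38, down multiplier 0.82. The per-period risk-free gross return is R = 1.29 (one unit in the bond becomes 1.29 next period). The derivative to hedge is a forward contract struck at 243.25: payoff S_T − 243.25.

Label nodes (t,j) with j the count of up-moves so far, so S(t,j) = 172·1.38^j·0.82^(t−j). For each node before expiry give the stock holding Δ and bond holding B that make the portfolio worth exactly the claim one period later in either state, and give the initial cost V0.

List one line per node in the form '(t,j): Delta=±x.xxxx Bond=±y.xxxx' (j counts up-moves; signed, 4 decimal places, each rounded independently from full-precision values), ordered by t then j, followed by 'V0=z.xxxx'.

Since d<R<u, set p* = (R−d)/(u−d) = 0.8393; price each node as the discounted p*-expectation of its children.
Terminal payoffs: V(2,0)=-127.5972, V(2,1)=-48.6148, V(2,2)=84.3068
(1,0): S=141.0400. Δ = (V_up−V_dn)/(S_up−S_dn) = (-48.6148−-127.5972)/(194.6352−115.6528) = 1.0000. V = [p*·-48.6148 + (1−p*)·-127.5972]/1.29 = -47.5259. B = V − Δ·S = -188.5659.
(1,1): S=237.3600. Δ = (V_up−V_dn)/(S_up−S_dn) = (84.3068−-48.6148)/(327.5568−194.6352) = 1.0000. V = [p*·84.3068 + (1−p*)·-48.6148]/1.29 = 48.7941. B = V − Δ·S = -188.5659.
(0,0): S=172.0000. Δ = (V_up−V_dn)/(S_up−S_dn) = (48.7941−-47.5259)/(237.3600−141.0400) = 1.0000. V = [p*·48.7941 + (1−p*)·-47.5259]/1.29 = 25.8249. B = V − Δ·S = -146.1751.
Check: Δ(0,0)·S0 + B(0,0) = 25.8249 = V0.

(0,0): Delta=1.0000 Bond=-146.1751
(1,0): Delta=1.0000 Bond=-188.5659
(1,1): Delta=1.0000 Bond=-188.5659
V0=25.8249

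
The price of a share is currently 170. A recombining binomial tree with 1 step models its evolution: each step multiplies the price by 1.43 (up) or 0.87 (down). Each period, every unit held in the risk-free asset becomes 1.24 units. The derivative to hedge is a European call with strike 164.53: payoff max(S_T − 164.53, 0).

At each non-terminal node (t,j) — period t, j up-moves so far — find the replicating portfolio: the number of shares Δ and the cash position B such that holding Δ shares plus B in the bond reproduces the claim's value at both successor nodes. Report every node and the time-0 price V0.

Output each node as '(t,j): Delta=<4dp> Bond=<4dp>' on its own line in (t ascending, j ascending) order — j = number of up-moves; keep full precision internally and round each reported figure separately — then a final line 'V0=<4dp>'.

(0,0): Delta=0.8253 Bond=-98.4388
V0=41.8648

No-arbitrage ⇒ martingale measure with p* = (R−d)/(u−d) = 0.6607.
At expiry t=1: V(1,0)=0.0000, V(1,1)=78.5700
Node (0,0) S=170.0000: V=(p*·78.5700+(1−p*)·0.0000)/1.24=41.8648; Δ=(78.5700−0.0000)/(243.1000−147.9000)=0.8253; B=V−Δ·S=-98.4388
Root portfolio cost Δ·170+B reproduces V0=41.8648.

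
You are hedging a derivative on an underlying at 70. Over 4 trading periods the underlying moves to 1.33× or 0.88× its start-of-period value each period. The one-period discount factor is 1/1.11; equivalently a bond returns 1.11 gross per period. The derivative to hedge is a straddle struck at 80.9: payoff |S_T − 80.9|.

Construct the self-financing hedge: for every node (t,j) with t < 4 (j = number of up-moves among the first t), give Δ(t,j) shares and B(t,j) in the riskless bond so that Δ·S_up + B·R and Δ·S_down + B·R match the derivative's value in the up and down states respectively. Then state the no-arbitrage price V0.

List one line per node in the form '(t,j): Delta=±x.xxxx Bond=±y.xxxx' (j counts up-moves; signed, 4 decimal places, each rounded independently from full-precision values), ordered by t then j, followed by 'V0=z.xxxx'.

Risk-neutral probability p* = (R−d)/(u−d) = (1.11−0.88)/(1.33−0.88) = 0.5111.
Payoff layer (t=4): V(4,0)=38.9213, V(4,1)=17.4550, V(4,2)=14.9885, V(4,3)=64.0224, V(4,4)=138.1305
  t=3,j=0: stock 47.7030 → up 63.4450 (V=17.4550), down 41.9787 (V=38.9213). Price 25.1798; hedge Δ=-1.0000, bond B=72.8829.
  t=3,j=1: stock 72.0966 → up 95.8885 (V=14.9885), down 63.4450 (V=17.4550). Price 14.5895; hedge Δ=-0.0760, bond B=20.0704.
  t=3,j=2: stock 108.9642 → up 144.9224 (V=64.0224), down 95.8885 (V=14.9885). Price 36.0814; hedge Δ=1.0000, bond B=-72.8829.
  t=3,j=3: stock 164.6846 → up 219.0305 (V=138.1305), down 144.9224 (V=64.0224). Price 91.8017; hedge Δ=1.0000, bond B=-72.8829.
  t=2,j=0: stock 54.2080 → up 72.0966 (V=14.5895), down 47.7030 (V=25.1798). Price 17.8081; hedge Δ=-0.4341, bond B=41.3422.
  t=2,j=1: stock 81.9280 → up 108.9642 (V=36.0814), down 72.0966 (V=14.5895). Price 23.0398; hedge Δ=0.5829, bond B=-24.7199.
  t=2,j=2: stock 123.8230 → up 164.6846 (V=91.8017), down 108.9642 (V=36.0814). Price 58.1627; hedge Δ=1.0000, bond B=-65.6603.
  t=1,j=0: stock 61.6000 → up 81.9280 (V=23.0398), down 54.2080 (V=17.8081). Price 18.4523; hedge Δ=0.1887, bond B=6.8263.
  t=1,j=1: stock 93.1000 → up 123.8230 (V=58.1627), down 81.9280 (V=23.0398). Price 36.9293; hedge Δ=0.8384, bond B=-41.1216.
  t=0,j=0: stock 70.0000 → up 93.1000 (V=36.9293), down 61.6000 (V=18.4523). Price 25.1317; hedge Δ=0.5866, bond B=-15.9283.
Check: Δ(0,0)·S0 + B(0,0) = 25.1317 = V0.

(0,0): Delta=0.5866 Bond=-15.9283
(1,0): Delta=0.1887 Bond=6.8263
(1,1): Delta=0.8384 Bond=-41.1216
(2,0): Delta=-0.4341 Bond=41.3422
(2,1): Delta=0.5829 Bond=-24.7199
(2,2): Delta=1.0000 Bond=-65.6603
(3,0): Delta=-1.0000 Bond=72.8829
(3,1): Delta=-0.0760 Bond=20.0704
(3,2): Delta=1.0000 Bond=-72.8829
(3,3): Delta=1.0000 Bond=-72.8829
V0=25.1317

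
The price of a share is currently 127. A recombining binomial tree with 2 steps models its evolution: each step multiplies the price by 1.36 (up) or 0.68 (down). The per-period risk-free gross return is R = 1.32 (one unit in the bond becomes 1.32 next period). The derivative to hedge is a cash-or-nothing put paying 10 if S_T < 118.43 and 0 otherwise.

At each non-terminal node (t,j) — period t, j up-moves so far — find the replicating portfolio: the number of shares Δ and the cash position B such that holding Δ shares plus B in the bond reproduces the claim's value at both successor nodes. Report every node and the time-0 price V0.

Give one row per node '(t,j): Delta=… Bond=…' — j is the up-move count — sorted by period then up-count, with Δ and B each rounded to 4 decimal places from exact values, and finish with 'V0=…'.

Since d<R<u, set p* = (R−d)/(u−d) = 0.9412; price each node as the discounted p*-expectation of its children.
Payoff layer (t=2): V(2,0)=10.0000, V(2,1)=10.0000, V(2,2)=0.0000
Node (1,0) S=86.3600: V=(p*·10.0000+(1−p*)·10.0000)/1.32=7.5758; Δ=(10.0000−10.0000)/(117.4496−58.7248)=0.0000; B=V−Δ·S=7.5758
Node (1,1) S=172.7200: V=(p*·0.0000+(1−p*)·10.0000)/1.32=0.4456; Δ=(0.0000−10.0000)/(234.8992−117.4496)=-0.0851; B=V−Δ·S=15.1515
Node (0,0) S=127.0000: V=(p*·0.4456+(1−p*)·7.5758)/1.32=0.6553; Δ=(0.4456−7.5758)/(172.7200−86.3600)=-0.0826; B=V−Δ·S=11.1408
Root portfolio cost Δ·127+B reproduces V0=0.6553.

(0,0): Delta=-0.0826 Bond=11.1408
(1,0): Delta=0.0000 Bond=7.5758
(1,1): Delta=-0.0851 Bond=15.1515
V0=0.6553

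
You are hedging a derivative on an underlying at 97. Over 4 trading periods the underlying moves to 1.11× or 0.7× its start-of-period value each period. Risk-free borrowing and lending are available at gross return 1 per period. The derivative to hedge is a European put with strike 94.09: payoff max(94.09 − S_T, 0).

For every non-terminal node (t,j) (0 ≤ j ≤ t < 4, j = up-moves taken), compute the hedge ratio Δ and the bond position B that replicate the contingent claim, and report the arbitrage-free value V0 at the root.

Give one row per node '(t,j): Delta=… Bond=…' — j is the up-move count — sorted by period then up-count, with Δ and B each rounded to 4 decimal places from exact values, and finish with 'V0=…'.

The replicating-portfolio and risk-neutral prices coincide; use p* = (1−0.7)/(1.11−0.7) = 0.7317 for the latter.
At expiry t=4: V(4,0)=70.8003, V(4,1)=57.1592, V(4,2)=35.5283, V(4,3)=1.2279, V(4,4)=0.0000
  t=3,j=0: stock 33.2710 → up 36.9308 (V=57.1592), down 23.2897 (V=70.8003). Price 60.8190; hedge Δ=-1.0000, bond B=94.0900.
  t=3,j=1: stock 52.7583 → up 58.5617 (V=35.5283), down 36.9308 (V=57.1592). Price 41.3317; hedge Δ=-1.0000, bond B=94.0900.
  t=3,j=2: stock 83.6596 → up 92.8621 (V=1.2279), down 58.5617 (V=35.5283). Price 10.4304; hedge Δ=-1.0000, bond B=94.0900.
  t=3,j=3: stock 132.6602 → up 147.2528 (V=0.0000), down 92.8621 (V=1.2279). Price 0.3294; hedge Δ=-0.0226, bond B=3.3242.
  t=2,j=0: stock 47.5300 → up 52.7583 (V=41.3317), down 33.2710 (V=60.8190). Price 46.5600; hedge Δ=-1.0000, bond B=94.0900.
  t=2,j=1: stock 75.3690 → up 83.6596 (V=10.4304), down 52.7583 (V=41.3317). Price 18.7210; hedge Δ=-1.0000, bond B=94.0900.
  t=2,j=2: stock 119.5137 → up 132.6602 (V=0.3294), down 83.6596 (V=10.4304). Price 3.0394; hedge Δ=-0.2061, bond B=27.6760.
  t=1,j=0: stock 67.9000 → up 75.3690 (V=18.7210), down 47.5300 (V=46.5600). Price 26.1900; hedge Δ=-1.0000, bond B=94.0900.
  t=1,j=1: stock 107.6700 → up 119.5137 (V=3.0394), down 75.3690 (V=18.7210). Price 7.2467; hedge Δ=-0.3552, bond B=45.4944.
  t=0,j=0: stock 97.0000 → up 107.6700 (V=7.2467), down 67.9000 (V=26.1900). Price 12.3290; hedge Δ=-0.4763, bond B=58.5322.
Self-financing check: at every node Δ·S+B equals the discounted successor values.

(0,0): Delta=-0.4763 Bond=58.5322
(1,0): Delta=-1.0000 Bond=94.0900
(1,1): Delta=-0.3552 Bond=45.4944
(2,0): Delta=-1.0000 Bond=94.0900
(2,1): Delta=-1.0000 Bond=94.0900
(2,2): Delta=-0.2061 Bond=27.6760
(3,0): Delta=-1.0000 Bond=94.0900
(3,1): Delta=-1.0000 Bond=94.0900
(3,2): Delta=-1.0000 Bond=94.0900
(3,3): Delta=-0.0226 Bond=3.3242
V0=12.3290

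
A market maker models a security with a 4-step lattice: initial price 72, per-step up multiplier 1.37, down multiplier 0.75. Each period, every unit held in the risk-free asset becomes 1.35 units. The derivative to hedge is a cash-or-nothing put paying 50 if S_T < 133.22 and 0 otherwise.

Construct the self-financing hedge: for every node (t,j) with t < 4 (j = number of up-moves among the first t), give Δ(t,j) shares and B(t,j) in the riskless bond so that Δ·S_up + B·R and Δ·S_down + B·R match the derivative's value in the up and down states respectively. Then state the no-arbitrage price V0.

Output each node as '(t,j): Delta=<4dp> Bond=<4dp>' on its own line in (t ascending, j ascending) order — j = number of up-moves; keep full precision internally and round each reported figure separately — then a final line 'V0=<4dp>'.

Risk-neutral probability p* = (R−d)/(u−d) = (1.35−0.75)/(1.37−0.75) = 0.9677.
Terminal values V(4,·): V(4,0)=50.0000, V(4,1)=50.0000, V(4,2)=50.0000, V(4,3)=0.0000, V(4,4)=0.0000
Node (3,0) S=30.3750: V=(p*·50.0000+(1−p*)·50.0000)/1.35=37.0370; Δ=(50.0000−50.0000)/(41.6138−22.7812)=0.0000; B=V−Δ·S=37.0370
Node (3,1) S=55.4850: V=(p*·50.0000+(1−p*)·50.0000)/1.35=37.0370; Δ=(50.0000−50.0000)/(76.0145−41.6138)=0.0000; B=V−Δ·S=37.0370
Node (3,2) S=101.3526: V=(p*·0.0000+(1−p*)·50.0000)/1.35=1.1947; Δ=(0.0000−50.0000)/(138.8531−76.0145)=-0.7957; B=V−Δ·S=81.8399
Node (3,3) S=185.1374: V=(p*·0.0000+(1−p*)·0.0000)/1.35=0.0000; Δ=(0.0000−0.0000)/(253.6383−138.8531)=0.0000; B=V−Δ·S=0.0000
Node (2,0) S=40.5000: V=(p*·37.0370+(1−p*)·37.0370)/1.35=27.4348; Δ=(37.0370−37.0370)/(55.4850−30.3750)=0.0000; B=V−Δ·S=27.4348
Node (2,1) S=73.9800: V=(p*·1.1947+(1−p*)·37.0370)/1.35=1.7414; Δ=(1.1947−37.0370)/(101.3526−55.4850)=-0.7814; B=V−Δ·S=59.5516
Node (2,2) S=135.1368: V=(p*·0.0000+(1−p*)·1.1947)/1.35=0.0285; Δ=(0.0000−1.1947)/(185.1374−101.3526)=-0.0143; B=V−Δ·S=1.9556
Node (1,0) S=54.0000: V=(p*·1.7414+(1−p*)·27.4348)/1.35=1.9039; Δ=(1.7414−27.4348)/(73.9800−40.5000)=-0.7674; B=V−Δ·S=43.3449
Node (1,1) S=98.6400: V=(p*·0.0285+(1−p*)·1.7414)/1.35=0.0621; Δ=(0.0285−1.7414)/(135.1368−73.9800)=-0.0280; B=V−Δ·S=2.8248
Node (0,0) S=72.0000: V=(p*·0.0621+(1−p*)·1.9039)/1.35=0.0900; Δ=(0.0621−1.9039)/(98.6400−54.0000)=-0.0413; B=V−Δ·S=3.0607
Self-financing check: at every node Δ·S+B equals the discounted successor values.

(0,0): Delta=-0.0413 Bond=3.0607
(1,0): Delta=-0.7674 Bond=43.3449
(1,1): Delta=-0.0280 Bond=2.8248
(2,0): Delta=0.0000 Bond=27.4348
(2,1): Delta=-0.7814 Bond=59.5516
(2,2): Delta=-0.0143 Bond=1.9556
(3,0): Delta=0.0000 Bond=37.0370
(3,1): Delta=0.0000 Bond=37.0370
(3,2): Delta=-0.7957 Bond=81.8399
(3,3): Delta=0.0000 Bond=0.0000
V0=0.0900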